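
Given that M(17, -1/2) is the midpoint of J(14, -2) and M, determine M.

Using the midpoint formula: M = ((x1 + x2)/2, (y1 + y2)/2)
We know M = (17, -1/2) and J = (14, -2)
For x: 17 = (14 + x2)/2, so x2 = 2*17 - 14 = 20
For y: -1/2 = (-2 + y2)/2, so y2 = 2*-1/2 - -2 = 1
M = (20, 1)

(20, 1)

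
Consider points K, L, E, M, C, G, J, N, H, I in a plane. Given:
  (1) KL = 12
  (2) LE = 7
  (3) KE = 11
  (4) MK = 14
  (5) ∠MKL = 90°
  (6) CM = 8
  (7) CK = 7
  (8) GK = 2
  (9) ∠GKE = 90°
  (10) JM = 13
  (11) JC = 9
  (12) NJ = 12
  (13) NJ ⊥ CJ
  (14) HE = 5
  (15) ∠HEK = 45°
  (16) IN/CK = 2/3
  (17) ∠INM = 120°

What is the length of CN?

Step 1: By the law of cosines on triangle CJN: CN² = 9² + 12² − 2·9·12·cos(90°) = 225, so CN = 15.

Therefore, the length of CN = 15.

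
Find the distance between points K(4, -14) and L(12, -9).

d = sqrt((8)^2 + (5)^2) = sqrt(89)

sqrt(89)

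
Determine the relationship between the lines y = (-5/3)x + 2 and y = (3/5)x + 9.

Slope of line 1: m1 = -5/3
Slope of line 2: m2 = 3/5
Two lines are perpendicular when the product of their slopes is -1 (negative reciprocals).
m1 * m2 = (-5/3) * (3/5) = -1, confirming perpendicularity.

Perpendicular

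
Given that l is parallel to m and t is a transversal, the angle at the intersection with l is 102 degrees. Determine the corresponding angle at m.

Corresponding angles formed by parallel lines and a transversal are equal.
The given angle is 102 degrees.
The corresponding angle = 102 degrees.

102 degrees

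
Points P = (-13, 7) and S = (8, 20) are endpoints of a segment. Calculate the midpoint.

M = ((x₁ + x₂)/2, (y₁ + y₂)/2)
= ((-13 + 8)/2, (7 + 20)/2)
= (-5/2, 27/2) = (-5/2, 27/2)

(-5/2, 27/2)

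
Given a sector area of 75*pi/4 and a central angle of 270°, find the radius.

The sector covers 270°/360° = 3/4 of the full circle.
Full circle area = 75*pi/4 / 3/4 = 25*pi.
Since full area = πr², we get r² = 25*pi/π = 25, so r = 5.

5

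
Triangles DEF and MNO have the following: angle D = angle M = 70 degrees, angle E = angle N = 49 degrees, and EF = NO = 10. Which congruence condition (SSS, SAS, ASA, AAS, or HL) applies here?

The given information matches AAS: Two pairs of corresponding angles and a non-included side are equal (Angle-Angle-Side).

AAS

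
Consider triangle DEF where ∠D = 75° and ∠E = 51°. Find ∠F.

Let angle F = x. Then 75 + 51 + x = 180.
x = 180 - 126 = 54 degrees.

54 degrees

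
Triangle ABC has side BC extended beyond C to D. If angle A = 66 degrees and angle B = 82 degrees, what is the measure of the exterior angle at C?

Exterior angle = 66 + 82 = 148 degrees (exterior angle theorem).

148 degrees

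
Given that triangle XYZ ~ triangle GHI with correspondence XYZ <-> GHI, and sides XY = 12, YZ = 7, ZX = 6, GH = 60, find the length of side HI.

Similar triangles have proportional sides. Setting up the proportion:
GH / XY = HI / YZ
60 / 12 = HI / 7
HI = 7 * 60 / 12 = 35.

35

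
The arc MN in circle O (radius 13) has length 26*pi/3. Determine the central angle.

θ = 360 × 26*pi/3 / (2π × 13) = 120° (rearranging arc length formula).

120°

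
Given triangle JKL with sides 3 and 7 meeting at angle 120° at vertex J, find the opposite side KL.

Law of cosines: KL^2 = 3^2 + 7^2 - 2(3)(7)cos(120°) = 79, so KL = sqrt(79).

sqrt(79)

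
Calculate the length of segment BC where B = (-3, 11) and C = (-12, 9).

d = sqrt((-12 - -3)^2 + (9 - 11)^2)
d = sqrt(-9^2 + -2^2)
d = sqrt(81 + 4)
d = sqrt(85)

sqrt(85)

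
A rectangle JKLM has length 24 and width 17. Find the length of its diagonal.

Using the Pythagorean theorem:
d² = 24² + 17² = 576 + 289 = 865
d = sqrt(865)

sqrt(865)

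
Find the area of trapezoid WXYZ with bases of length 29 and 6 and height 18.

Area = (29 + 6) * 18 / 2 = 630 / 2 = 315

315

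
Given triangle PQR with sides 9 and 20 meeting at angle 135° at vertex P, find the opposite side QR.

When two sides and the included angle are known, the law of cosines gives the third side.
c^2 = a^2 + b^2 - 2ab cos(C) generalizes the Pythagorean theorem to non-right triangles.
Here: QR^2 = 81 + 400 - 360*(-sqrt(2)/2) = 180*sqrt(2) + 481
QR = sqrt(180*sqrt(2) + 481)

sqrt(180*sqrt(2) + 481)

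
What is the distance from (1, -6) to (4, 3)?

d = sqrt((4 - 1)^2 + (3 - -6)^2)
d = sqrt(3^2 + 9^2)
d = sqrt(9 + 81)
d = sqrt(90) = 3*sqrt(10)

3*sqrt(10)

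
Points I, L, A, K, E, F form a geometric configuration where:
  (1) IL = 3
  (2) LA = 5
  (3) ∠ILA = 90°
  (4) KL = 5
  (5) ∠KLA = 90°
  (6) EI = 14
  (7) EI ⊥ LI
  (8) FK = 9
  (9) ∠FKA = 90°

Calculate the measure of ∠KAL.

Step 1: By the law of cosines on triangle ALK: AK² = 5² + 5² − 2·5·5·cos(90°) = 50, so AK = 5·√2.
Step 2: By the inverse law of cosines on triangle KAL: cos(∠KAL) = ((5·√2)² + 5² − 5²) / (2·5·√2·5) = 50/70.71 = 0.7071, so ∠KAL = 45°.

Therefore, the measure of angle ∠KAL = 45°.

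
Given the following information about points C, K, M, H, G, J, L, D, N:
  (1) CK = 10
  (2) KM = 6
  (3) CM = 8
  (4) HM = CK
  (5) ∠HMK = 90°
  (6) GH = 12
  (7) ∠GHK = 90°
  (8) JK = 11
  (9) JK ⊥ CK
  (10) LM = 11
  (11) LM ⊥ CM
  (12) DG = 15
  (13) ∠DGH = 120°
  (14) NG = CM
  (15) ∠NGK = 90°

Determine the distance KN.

From the given relations: HM = CK = 10; NG = CM = 8.
Step 1: By the law of cosines on triangle HMK: HK² = 10² + 6² − 2·10·6·cos(90°) = 136, so HK = 2·√34.
Step 2: By the law of cosines on triangle GHK: GK² = 12² + (2·√34)² − 2·12·2·√34·cos(90°) = 280, so GK = 2·√70.
Step 3: By the law of cosines on triangle KGN: KN² = (2·√70)² + 8² − 2·2·√70·8·cos(90°) = 344, so KN = 2·√86.

Therefore, the length of KN = 2·√86.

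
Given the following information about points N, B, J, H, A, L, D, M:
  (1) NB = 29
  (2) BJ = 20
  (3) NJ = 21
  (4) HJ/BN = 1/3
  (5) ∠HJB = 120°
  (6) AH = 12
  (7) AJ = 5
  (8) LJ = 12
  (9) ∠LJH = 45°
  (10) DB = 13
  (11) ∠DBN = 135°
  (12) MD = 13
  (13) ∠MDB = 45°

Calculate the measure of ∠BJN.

Step 1: By the inverse law of cosines on triangle BJN: cos(∠BJN) = (20² + 21² − 29²) / (2·20·21) = 0/840 = 0, so ∠BJN = 90°.

Therefore, the measure of angle ∠BJN = 90°.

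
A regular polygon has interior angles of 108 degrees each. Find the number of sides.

The exterior angle is the supplement of the interior angle: 180 - 108 = 72 degrees.
Since the exterior angles of any convex polygon sum to 360 degrees, the number of sides is 360 / 72 = 5.

5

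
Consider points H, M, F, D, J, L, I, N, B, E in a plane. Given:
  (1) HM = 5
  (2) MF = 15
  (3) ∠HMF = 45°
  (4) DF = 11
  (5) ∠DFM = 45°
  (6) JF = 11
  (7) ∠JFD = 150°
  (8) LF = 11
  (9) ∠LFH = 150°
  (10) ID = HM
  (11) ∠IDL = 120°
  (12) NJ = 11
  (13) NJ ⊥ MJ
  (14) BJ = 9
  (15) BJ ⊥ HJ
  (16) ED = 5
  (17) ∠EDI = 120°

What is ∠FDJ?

Step 1: By the law of cosines on triangle DFJ: DJ² = 11² + 11² − 2·11·11·cos(150°) = 451.58, so DJ ≈ 21.25.
Step 2: By the inverse law of cosines on triangle FDJ: cos(∠FDJ) = (11² + 21.25² − 11²) / (2·11·21.25) = 451.58/467.51 = 0.9659, so ∠FDJ = 15°.

Therefore, the measure of angle ∠FDJ = 15°.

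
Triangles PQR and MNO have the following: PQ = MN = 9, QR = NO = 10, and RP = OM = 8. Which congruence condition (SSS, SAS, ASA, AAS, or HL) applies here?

The given information provides:
PQ = MN = 9, QR = NO = 10, and RP = OM = 8
This matches the SSS congruence theorem.
All three pairs of corresponding sides are equal (Side-Side-Side).

SSS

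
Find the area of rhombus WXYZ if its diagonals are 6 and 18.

The diagonals of a rhombus divide it into four right triangles.
Each triangle has legs 6/ 2 = 3 and 18/2 = 9, so each has area (1/2)*3*9 = 27/2.
Four such triangles give total area = (d1 * d2) / 2 = 54.

54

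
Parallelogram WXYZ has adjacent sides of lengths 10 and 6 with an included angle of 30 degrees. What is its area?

Area = 10 * 6 * sin(30°) = 60 * 1/2 = 30

30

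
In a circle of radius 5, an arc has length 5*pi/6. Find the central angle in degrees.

Arc length L = 2πr × θ/360, so θ = 360L / (2πr).
θ = 360 × 5*pi/6 / (2π × 5)
θ = 30°
θ = 30°

30°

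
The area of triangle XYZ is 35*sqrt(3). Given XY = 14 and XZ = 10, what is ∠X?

sin(C) = 2 * 35*sqrt(3) / (14 * 10) = sqrt(3)/2, so C = arcsin(sqrt(3)/2) = 60°.
Since sin(180° - C) = sin(C), the obtuse angle 120° gives the same area, so C = 60° or C = 120°.

60° or 120°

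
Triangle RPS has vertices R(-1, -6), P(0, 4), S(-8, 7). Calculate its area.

The Shoelace formula computes the area from vertex coordinates by summing cross products.
For vertices (-1,-6), (0,4), (-8,7):
Signed sum = -1*4 - 0*-6 + 0*7 - -8*4 + -8*-6 - -1*7
= -4 + 32 + 55 = 83
Area = (1/2)|83| = 83/2.

83/2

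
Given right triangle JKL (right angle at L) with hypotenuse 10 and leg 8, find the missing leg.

Rearranging the Pythagorean theorem to solve for the unknown leg:
leg^2 = hypotenuse^2 - known_leg^2 = 100 - 64 = 36
leg = sqrt(36) = 6.

6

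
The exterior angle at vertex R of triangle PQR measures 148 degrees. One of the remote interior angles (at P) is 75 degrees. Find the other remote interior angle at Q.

angle Q = 148 - 75 = 73 degrees (exterior angle theorem).

73 degrees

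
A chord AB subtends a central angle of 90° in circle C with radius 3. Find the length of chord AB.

Chord length = 2r sin(θ/2)
= 2 × 3 × sin(90°/2)
= 2 × 3 × sin(45°)
= 3*sqrt(2)

3*sqrt(2)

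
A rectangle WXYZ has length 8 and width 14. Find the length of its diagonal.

d = sqrt(8^2 + 14^2) = sqrt(260) = 2*sqrt(65)

2*sqrt(65)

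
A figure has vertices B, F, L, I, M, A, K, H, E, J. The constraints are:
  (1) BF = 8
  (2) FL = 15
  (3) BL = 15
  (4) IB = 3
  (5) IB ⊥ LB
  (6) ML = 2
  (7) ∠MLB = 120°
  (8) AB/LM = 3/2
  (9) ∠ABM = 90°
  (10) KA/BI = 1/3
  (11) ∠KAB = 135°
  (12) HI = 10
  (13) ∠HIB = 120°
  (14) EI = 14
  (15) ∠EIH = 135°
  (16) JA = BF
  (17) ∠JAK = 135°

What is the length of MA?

From the given relations: AB = 3/2·LM = 3/2·2 = 3.
Step 1: By the law of cosines on triangle BLM: BM² = 15² + 2² − 2·15·2·cos(120°) = 259, so BM ≈ 16.09.
Step 2: By the law of cosines on triangle MBA: MA² = 16.09² + 3² − 2·16.09·3·cos(90°) = 268, so MA = 2·√67.

Therefore, the length of MA = 2·√67.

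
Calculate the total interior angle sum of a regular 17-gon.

The sum of interior angles of an n-sided polygon is (n - 2) * 180.
For n = 17: (17 - 2) * 180 = 15 * 180 = 2700 degrees.

2700 degrees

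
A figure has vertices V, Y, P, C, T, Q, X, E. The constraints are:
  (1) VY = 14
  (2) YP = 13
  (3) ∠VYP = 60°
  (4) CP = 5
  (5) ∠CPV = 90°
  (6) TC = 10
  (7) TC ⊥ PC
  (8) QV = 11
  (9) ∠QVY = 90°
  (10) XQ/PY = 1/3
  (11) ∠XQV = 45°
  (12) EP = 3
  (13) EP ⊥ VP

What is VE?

Step 1: By the law of cosines on triangle VYP: VP² = 14² + 13² − 2·14·13·cos(60°) = 183, so VP = √183.
Step 2: By the law of cosines on triangle VPE: VE² = √183² + 3² − 2·√183·3·cos(90°) = 192, so VE = 8·√3.

Therefore, the length of VE = 8·√3.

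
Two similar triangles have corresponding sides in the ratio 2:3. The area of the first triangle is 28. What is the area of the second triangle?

Area ratio = (2/3)^2 = 4/9. Area of the second triangle = 28 * 9/4 = 63.

63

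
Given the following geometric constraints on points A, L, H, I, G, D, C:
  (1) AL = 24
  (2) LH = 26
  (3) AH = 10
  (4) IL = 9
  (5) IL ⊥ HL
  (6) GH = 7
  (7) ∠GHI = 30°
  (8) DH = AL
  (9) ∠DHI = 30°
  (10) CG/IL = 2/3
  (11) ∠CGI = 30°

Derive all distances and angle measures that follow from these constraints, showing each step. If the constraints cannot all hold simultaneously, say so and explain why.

The constraints are consistent.

From the given relations:
  DH = AL = 24
  CG = 2/3·IL = 2/3·9 = 6

Step 1: From HL = 26, LI = 9, and ∠HLI = 90°, by the law of cosines:
  HI² = HL² + LI² - 2·HL·LI·cos(90°) = 676 + 81 - 0 = 757
  HI ≈ 27.51

Step 2: From AH = 10, AL = 24, HL = 26, by the inverse law of cosines:
  cos(∠HAL) = (AH² + AL² - HL²) / (2·AH·AL)
  ∠HAL = 90°

Step 3: From LA = 24, LH = 26, AH = 10, by the inverse law of cosines:
  cos(∠ALH) = (LA² + LH² - AH²) / (2·LA·LH)
  ∠ALH = 22.62°

Step 4: From HA = 10, HL = 26, AL = 24, by the inverse law of cosines:
  cos(∠AHL) = (HA² + HL² - AL²) / (2·HA·HL)
  ∠AHL = 67.38°

Step 5: From IH = 27.51, HG = 7, and ∠IHG = 30°, by the law of cosines:
  IG² = IH² + HG² - 2·IH·HG·cos(30°) = 757 + 49 - 333.6 = 472.4
  IG ≈ 21.74

Step 6: From IH = 27.51, HD = 24, and ∠IHD = 30°, by the law of cosines:
  ID² = IH² + HD² - 2·IH·HD·cos(30°) = 757 + 576 - 1144 = 189.3
  ID ≈ 13.76

Step 7: From HI = 27.51, HL = 26, IL = 9, by the inverse law of cosines:
  cos(∠IHL) = (HI² + HL² - IL²) / (2·HI·HL)
  ∠IHL = 19.09°

Step 8: From IH = 27.51, IL = 9, HL = 26, by the inverse law of cosines:
  cos(∠HIL) = (IH² + IL² - HL²) / (2·IH·IL)
  ∠HIL = 70.91°

Step 9: From IG = 21.74, GC = 6, and ∠IGC = 30°, by the law of cosines:
  IC² = IG² + GC² - 2·IG·GC·cos(30°) = 472.4 + 36 - 225.9 = 282.5
  IC ≈ 16.81

Step 10: From ID = 13.76, IH = 27.51, DH = 24, by the inverse law of cosines:
  cos(∠DIH) = (ID² + IH² - DH²) / (2·ID·IH)
  ∠DIH = 60.72°

Step 11: From IG = 21.74, IH = 27.51, GH = 7, by the inverse law of cosines:
  cos(∠GIH) = (IG² + IH² - GH²) / (2·IG·IH)
  ∠GIH = 9.27°

Step 12: From GH = 7, GI = 21.74, HI = 27.51, by the inverse law of cosines:
  cos(∠HGI) = (GH² + GI² - HI²) / (2·GH·GI)
  ∠HGI = 140.73°

Step 13: From DH = 24, DI = 13.76, HI = 27.51, by the inverse law of cosines:
  cos(∠HDI) = (DH² + DI² - HI²) / (2·DH·DI)
  ∠HDI = 89.28°

Step 14: From IC = 16.81, IG = 21.74, CG = 6, by the inverse law of cosines:
  cos(∠CIG) = (IC² + IG² - CG²) / (2·IC·IG)
  ∠CIG = 10.28°

Step 15: From CG = 6, CI = 16.81, GI = 21.74, by the inverse law of cosines:
  cos(∠GCI) = (CG² + CI² - GI²) / (2·CG·CI)
  ∠GCI = 139.72°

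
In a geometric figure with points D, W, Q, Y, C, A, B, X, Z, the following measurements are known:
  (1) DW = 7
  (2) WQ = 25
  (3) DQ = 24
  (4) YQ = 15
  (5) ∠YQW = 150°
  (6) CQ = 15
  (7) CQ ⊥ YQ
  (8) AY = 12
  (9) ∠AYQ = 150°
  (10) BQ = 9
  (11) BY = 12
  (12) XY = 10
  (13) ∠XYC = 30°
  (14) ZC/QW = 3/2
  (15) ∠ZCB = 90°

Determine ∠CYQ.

Step 1: By the law of cosines on triangle YQC: YC² = 15² + 15² − 2·15·15·cos(90°) = 450, so YC = 15·√2.
Step 2: By the inverse law of cosines on triangle CYQ: cos(∠CYQ) = ((15·√2)² + 15² − 15²) / (2·15·√2·15) = 450/636.4 = 0.7071, so ∠CYQ = 45°.

Therefore, the measure of angle ∠CYQ = 45°.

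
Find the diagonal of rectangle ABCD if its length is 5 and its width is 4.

d = sqrt(5^2 + 4^2) = sqrt(41)

sqrt(41)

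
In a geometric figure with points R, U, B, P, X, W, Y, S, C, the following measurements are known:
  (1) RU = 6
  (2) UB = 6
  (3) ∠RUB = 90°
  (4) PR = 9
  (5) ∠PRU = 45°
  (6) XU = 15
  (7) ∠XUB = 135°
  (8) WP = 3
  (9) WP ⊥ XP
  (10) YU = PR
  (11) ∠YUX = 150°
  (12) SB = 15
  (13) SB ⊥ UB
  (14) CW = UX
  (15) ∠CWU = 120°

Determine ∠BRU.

Step 1: By the law of cosines on triangle RUB: RB² = 6² + 6² − 2·6·6·cos(90°) = 72, so RB = 6·√2.
Step 2: By the inverse law of cosines on triangle BRU: cos(∠BRU) = ((6·√2)² + 6² − 6²) / (2·6·√2·6) = 72/101.82 = 0.7071, so ∠BRU = 45°.

Therefore, the measure of angle ∠BRU = 45°.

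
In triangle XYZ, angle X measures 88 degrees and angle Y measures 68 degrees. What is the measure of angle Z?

The interior angles sum to 180°: angle Z = 180 - 88 - 68 = 24°.
The triangle is acute (angles 88°, 68°, 24°).

24 degrees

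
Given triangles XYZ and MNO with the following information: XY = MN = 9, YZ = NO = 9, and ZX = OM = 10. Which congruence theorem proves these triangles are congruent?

The given information provides:
XY = MN = 9, YZ = NO = 9, and ZX = OM = 10
This matches the SSS congruence theorem.
All three pairs of corresponding sides are equal (Side-Side-Side).

SSS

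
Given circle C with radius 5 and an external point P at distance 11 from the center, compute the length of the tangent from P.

Let T be the point of tangency. Then CT ⊥ PT (radius ⊥ tangent).
In right triangle CTP: CP² = CT² + PT²
11² = 5² + PT²
PT² = 96, PT = 4*sqrt(6)

4*sqrt(6)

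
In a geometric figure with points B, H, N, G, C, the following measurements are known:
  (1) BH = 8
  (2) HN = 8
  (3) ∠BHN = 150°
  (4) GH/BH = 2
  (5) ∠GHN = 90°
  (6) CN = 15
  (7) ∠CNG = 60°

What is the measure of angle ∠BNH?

Step 1: By the law of cosines on triangle NHB: NB² = 8² + 8² − 2·8·8·cos(150°) = 238.85, so NB ≈ 15.45.
Step 2: By the inverse law of cosines on triangle BNH: cos(∠BNH) = (15.45² + 8² − 8²) / (2·15.45·8) = 238.85/247.28 = 0.9659, so ∠BNH = 15°.

Therefore, the measure of angle ∠BNH = 15°.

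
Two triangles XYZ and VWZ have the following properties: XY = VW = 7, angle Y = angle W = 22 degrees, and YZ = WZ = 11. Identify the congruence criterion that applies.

The given information matches SAS: Two pairs of corresponding sides and the included angle are equal (Side-Angle-Side).

SAS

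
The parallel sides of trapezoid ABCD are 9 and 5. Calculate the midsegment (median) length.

The midsegment of a trapezoid = (base1 + base2) / 2
midsegment = (9 + 5) / 2
midsegment = 14 / 2
midsegment = 7

7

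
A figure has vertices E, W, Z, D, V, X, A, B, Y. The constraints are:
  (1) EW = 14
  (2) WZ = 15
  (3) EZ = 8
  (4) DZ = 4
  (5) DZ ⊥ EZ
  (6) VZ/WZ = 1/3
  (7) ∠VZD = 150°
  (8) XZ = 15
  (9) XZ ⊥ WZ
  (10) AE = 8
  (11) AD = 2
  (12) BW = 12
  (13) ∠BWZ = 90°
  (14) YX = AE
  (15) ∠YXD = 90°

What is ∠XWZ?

Step 1: By the law of cosines on triangle WZX: WX² = 15² + 15² − 2·15·15·cos(90°) = 450, so WX = 15·√2.
Step 2: By the inverse law of cosines on triangle XWZ: cos(∠XWZ) = ((15·√2)² + 15² − 15²) / (2·15·√2·15) = 450/636.4 = 0.7071, so ∠XWZ = 45°.

Therefore, the measure of angle ∠XWZ = 45°.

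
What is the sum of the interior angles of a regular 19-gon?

The sum of interior angles of an n-sided polygon is (n - 2) * 180.
For n = 19: (19 - 2) * 180 = 17 * 180 = 3060 degrees.

3060 degrees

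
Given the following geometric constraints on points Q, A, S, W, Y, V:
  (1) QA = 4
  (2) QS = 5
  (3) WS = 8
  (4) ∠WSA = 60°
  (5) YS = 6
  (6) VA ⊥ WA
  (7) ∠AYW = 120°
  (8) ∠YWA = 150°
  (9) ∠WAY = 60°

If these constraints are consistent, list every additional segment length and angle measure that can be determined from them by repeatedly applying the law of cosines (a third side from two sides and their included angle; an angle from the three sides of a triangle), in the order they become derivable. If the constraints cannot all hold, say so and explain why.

These constraints are not satisfiable: (7), (8) and (9) are the three interior angles of triangle AYW, which must sum to 180°, but 120° + 150° + 60° = 330°. No planar figure meets all of them, so nothing further can be derived.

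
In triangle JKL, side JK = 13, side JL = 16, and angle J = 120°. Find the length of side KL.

By the law of cosines: KL^2 = JK^2 + JL^2 - 2*JK*JL*cos(J)
KL^2 = 13^2 + 16^2 - 2*13*16*cos(120°)
KL^2 = 169 + 256 - 416*(-1/2)
KL^2 = 633
KL = sqrt(633)

sqrt(633)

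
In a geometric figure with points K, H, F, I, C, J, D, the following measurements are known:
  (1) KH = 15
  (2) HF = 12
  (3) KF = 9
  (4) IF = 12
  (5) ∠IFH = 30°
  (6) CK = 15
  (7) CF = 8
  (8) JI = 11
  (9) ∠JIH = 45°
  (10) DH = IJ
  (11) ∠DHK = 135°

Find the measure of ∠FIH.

Step 1: By the law of cosines on triangle IFH: IH² = 12² + 12² − 2·12·12·cos(30°) = 38.58, so IH ≈ 6.21.
Step 2: By the inverse law of cosines on triangle FIH: cos(∠FIH) = (12² + 6.21² − 12²) / (2·12·6.21) = 38.58/149.08 = 0.2588, so ∠FIH = 75°.

Therefore, the measure of angle ∠FIH = 75°.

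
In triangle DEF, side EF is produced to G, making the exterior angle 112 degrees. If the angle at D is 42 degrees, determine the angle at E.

The exterior angle theorem states that an exterior angle equals the sum of the two non-adjacent interior angles.
So 112 = 42 + angle E, which gives angle E = 112 - 42 = 70 degrees.

70 degrees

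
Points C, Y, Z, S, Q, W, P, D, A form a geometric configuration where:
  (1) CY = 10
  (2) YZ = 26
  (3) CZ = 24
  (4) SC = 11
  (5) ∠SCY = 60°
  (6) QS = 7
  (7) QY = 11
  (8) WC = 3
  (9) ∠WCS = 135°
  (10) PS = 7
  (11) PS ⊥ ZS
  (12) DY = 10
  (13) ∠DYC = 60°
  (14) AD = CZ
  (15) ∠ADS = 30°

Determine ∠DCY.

Step 1: By the law of cosines on triangle CYD: CD² = 10² + 10² − 2·10·10·cos(60°) = 100, so CD = 10.
Step 2: By the inverse law of cosines on triangle DCY: cos(∠DCY) = (10² + 10² − 10²) / (2·10·10) = 100/200 = 0.5, so ∠DCY = 60°.

Therefore, the measure of angle ∠DCY = 60°.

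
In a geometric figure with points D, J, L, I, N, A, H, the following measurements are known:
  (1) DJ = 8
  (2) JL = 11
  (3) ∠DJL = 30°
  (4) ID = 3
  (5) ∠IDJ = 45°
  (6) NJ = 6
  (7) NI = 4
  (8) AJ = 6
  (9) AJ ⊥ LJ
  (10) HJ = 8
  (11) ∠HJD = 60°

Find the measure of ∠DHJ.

Step 1: By the law of cosines on triangle HJD: HD² = 8² + 8² − 2·8·8·cos(60°) = 64, so HD = 8.
Step 2: By the inverse law of cosines on triangle DHJ: cos(∠DHJ) = (8² + 8² − 8²) / (2·8·8) = 64/128 = 0.5, so ∠DHJ = 60°.

Therefore, the measure of angle ∠DHJ = 60°.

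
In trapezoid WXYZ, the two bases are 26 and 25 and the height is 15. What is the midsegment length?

midsegment = (26 + 25) / 2 = 51 / 2 = 51/2

51/2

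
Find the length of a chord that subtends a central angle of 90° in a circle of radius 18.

Chord = 2(18) sin(45°) = 18*sqrt(2)

18*sqrt(2)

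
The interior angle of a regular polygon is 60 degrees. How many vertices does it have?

The exterior angle is the supplement of the interior angle: 180 - 60 = 120 degrees.
Since the exterior angles of any convex polygon sum to 360 degrees, the number of sides is 360 / 120 = 3.

3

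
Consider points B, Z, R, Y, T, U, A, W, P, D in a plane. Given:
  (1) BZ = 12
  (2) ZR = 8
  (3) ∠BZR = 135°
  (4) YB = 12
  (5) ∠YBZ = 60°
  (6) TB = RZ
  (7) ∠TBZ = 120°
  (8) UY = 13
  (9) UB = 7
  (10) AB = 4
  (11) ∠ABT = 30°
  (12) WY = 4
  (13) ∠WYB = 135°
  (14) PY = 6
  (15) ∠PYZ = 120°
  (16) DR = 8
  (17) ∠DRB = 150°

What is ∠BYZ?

Step 1: By the law of cosines on triangle YBZ: YZ² = 12² + 12² − 2·12·12·cos(60°) = 144, so YZ = 12.
Step 2: By the inverse law of cosines on triangle BYZ: cos(∠BYZ) = (12² + 12² − 12²) / (2·12·12) = 144/288 = 0.5, so ∠BYZ = 60°.

Therefore, the measure of angle ∠BYZ = 60°.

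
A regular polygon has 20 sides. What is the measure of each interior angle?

Each interior angle of a regular n-gon is (n - 2) * 180 / n.
For n = 20: (20 - 2) * 180 / 20 = 3240/20 = 162 degrees.

162 degrees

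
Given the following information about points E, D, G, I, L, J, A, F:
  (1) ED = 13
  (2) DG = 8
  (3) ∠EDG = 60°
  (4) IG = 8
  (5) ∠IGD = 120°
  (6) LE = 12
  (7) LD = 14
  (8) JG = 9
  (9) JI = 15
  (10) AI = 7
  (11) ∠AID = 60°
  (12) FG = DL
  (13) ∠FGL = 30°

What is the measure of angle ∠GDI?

Step 1: By the law of cosines on triangle DGI: DI² = 8² + 8² − 2·8·8·cos(120°) = 192, so DI = 8·√3.
Step 2: By the inverse law of cosines on triangle GDI: cos(∠GDI) = (8² + (8·√3)² − 8²) / (2·8·8·√3) = 192/221.7 = 0.866, so ∠GDI = 30°.

Therefore, the measure of angle ∠GDI = 30°.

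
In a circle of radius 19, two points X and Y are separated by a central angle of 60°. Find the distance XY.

Chord length = 2r sin(θ/2)
= 2 × 19 × sin(60°/2)
= 2 × 19 × sin(30°)
= 19

19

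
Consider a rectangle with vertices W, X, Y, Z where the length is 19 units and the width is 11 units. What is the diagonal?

A rectangle's diagonal splits it into two right triangles, with the diagonal as the hypotenuse.
By the Pythagorean theorem, d^2 = 19^2 + 11^2 = 482.
Therefore d = sqrt(482).

sqrt(482)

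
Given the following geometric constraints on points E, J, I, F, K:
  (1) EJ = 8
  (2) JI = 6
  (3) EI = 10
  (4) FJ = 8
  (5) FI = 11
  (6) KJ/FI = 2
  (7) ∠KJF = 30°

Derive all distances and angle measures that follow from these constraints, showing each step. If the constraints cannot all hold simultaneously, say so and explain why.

The constraints are consistent.

From the given relations:
  KJ = 2·FI = 2·11 = 22

Step 1: From FJ = 8, JK = 22, and ∠FJK = 30°, by the law of cosines:
  FK² = FJ² + JK² - 2·FJ·JK·cos(30°) = 64 + 484 - 304.8 = 243.2
  FK ≈ 15.59

Step 2: From EI = 10, EJ = 8, IJ = 6, by the inverse law of cosines:
  cos(∠IEJ) = (EI² + EJ² - IJ²) / (2·EI·EJ)
  ∠IEJ = 36.87°

Step 3: From JE = 8, JI = 6, EI = 10, by the inverse law of cosines:
  cos(∠EJI) = (JE² + JI² - EI²) / (2·JE·JI)
  ∠EJI = 90°

Step 4: From JF = 8, JI = 6, FI = 11, by the inverse law of cosines:
  cos(∠FJI) = (JF² + JI² - FI²) / (2·JF·JI)
  ∠FJI = 102.64°

Step 5: From IE = 10, IJ = 6, EJ = 8, by the inverse law of cosines:
  cos(∠EIJ) = (IE² + IJ² - EJ²) / (2·IE·IJ)
  ∠EIJ = 53.13°

Step 6: From IF = 11, IJ = 6, FJ = 8, by the inverse law of cosines:
  cos(∠FIJ) = (IF² + IJ² - FJ²) / (2·IF·IJ)
  ∠FIJ = 45.21°

Step 7: From FI = 11, FJ = 8, IJ = 6, by the inverse law of cosines:
  cos(∠IFJ) = (FI² + FJ² - IJ²) / (2·FI·FJ)
  ∠IFJ = 32.16°

Step 8: From FJ = 8, FK = 15.59, JK = 22, by the inverse law of cosines:
  cos(∠JFK) = (FJ² + FK² - JK²) / (2·FJ·FK)
  ∠JFK = 135.14°

Step 9: From KF = 15.59, KJ = 22, FJ = 8, by the inverse law of cosines:
  cos(∠FKJ) = (KF² + KJ² - FJ²) / (2·KF·KJ)
  ∠FKJ = 14.86°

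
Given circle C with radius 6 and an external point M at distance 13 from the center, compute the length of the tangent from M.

Let T be the point of tangency. Then CT ⊥ MT (radius ⊥ tangent).
In right triangle CTM: CM² = CT² + MT²
13² = 6² + MT²
MT² = 133, MT = sqrt(133)

sqrt(133)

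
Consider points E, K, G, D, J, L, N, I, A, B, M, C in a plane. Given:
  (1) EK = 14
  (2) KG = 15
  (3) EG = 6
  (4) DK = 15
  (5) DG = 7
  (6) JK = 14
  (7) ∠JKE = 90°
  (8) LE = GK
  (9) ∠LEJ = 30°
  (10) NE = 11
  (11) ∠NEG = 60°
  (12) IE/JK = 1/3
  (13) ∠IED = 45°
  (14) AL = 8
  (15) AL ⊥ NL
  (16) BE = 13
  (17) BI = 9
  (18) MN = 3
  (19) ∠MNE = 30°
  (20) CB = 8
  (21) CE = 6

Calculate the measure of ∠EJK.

Step 1: By the law of cosines on triangle JKE: JE² = 14² + 14² − 2·14·14·cos(90°) = 392, so JE = 14·√2.
Step 2: By the inverse law of cosines on triangle EJK: cos(∠EJK) = ((14·√2)² + 14² − 14²) / (2·14·√2·14) = 392/554.37 = 0.7071, so ∠EJK = 45°.

Therefore, the measure of angle ∠EJK = 45°.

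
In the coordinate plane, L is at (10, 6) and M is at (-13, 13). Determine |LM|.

d = sqrt((-23)^2 + (7)^2) = sqrt(578) = 17*sqrt(2)

17*sqrt(2)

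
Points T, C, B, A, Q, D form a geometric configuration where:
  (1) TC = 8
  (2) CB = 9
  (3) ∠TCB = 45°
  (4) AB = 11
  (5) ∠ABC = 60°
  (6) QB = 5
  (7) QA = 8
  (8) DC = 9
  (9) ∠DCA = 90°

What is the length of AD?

Step 1: By the law of cosines on triangle CBA: CA² = 9² + 11² − 2·9·11·cos(60°) = 103, so CA = √103.
Step 2: By the law of cosines on triangle ACD: AD² = √103² + 9² − 2·√103·9·cos(90°) = 184, so AD = 2·√46.

Therefore, the length of AD = 2·√46.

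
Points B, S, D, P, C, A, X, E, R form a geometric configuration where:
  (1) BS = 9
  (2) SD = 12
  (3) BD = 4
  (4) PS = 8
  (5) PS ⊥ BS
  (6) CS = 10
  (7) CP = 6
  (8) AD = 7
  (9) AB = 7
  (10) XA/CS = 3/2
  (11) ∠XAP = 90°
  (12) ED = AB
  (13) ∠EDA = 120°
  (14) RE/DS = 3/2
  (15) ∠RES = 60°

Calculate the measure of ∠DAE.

From the given relations: ED = AB = 7.
Step 1: By the law of cosines on triangle ADE: AE² = 7² + 7² − 2·7·7·cos(120°) = 147, so AE = 7·√3.
Step 2: By the inverse law of cosines on triangle DAE: cos(∠DAE) = (7² + (7·√3)² − 7²) / (2·7·7·√3) = 147/169.74 = 0.866, so ∠DAE = 30°.

Therefore, the measure of angle ∠DAE = 30°.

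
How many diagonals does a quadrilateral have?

The number of diagonals in an n-gon is n(n - 3)/2.
For n = 4: 4(4 - 3)/2 = 4 × 1 / 2 = 2.

2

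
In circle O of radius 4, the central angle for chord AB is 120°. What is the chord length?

Drop a perpendicular from the center to the chord, bisecting both the chord and the central angle.
Each half-chord = r sin(θ/2) = 4 sin(60°).
The full chord = 2 × 4 × sin(60°) = 4*sqrt(3).

4*sqrt(3)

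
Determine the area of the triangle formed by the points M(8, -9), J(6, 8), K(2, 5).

Using the Shoelace formula for a triangle:
Area = (1/2)|x0(y1 - y2) + x1(y2 - y0) + x2(y0 - y1)|
Area = (1/2)|8(8 - 5) + 6(5 - -9) + 2(-9 - 8)|
Area = (1/2)|24 + 84 + -34|
Area = (1/2)|74|
Area = (1/2)(74)
Area = 37

37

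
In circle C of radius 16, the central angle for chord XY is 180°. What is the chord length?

Chord length = 2r sin(θ/2)
= 2 × 16 × sin(180°/2)
= 2 × 16 × sin(90°)
= 32

32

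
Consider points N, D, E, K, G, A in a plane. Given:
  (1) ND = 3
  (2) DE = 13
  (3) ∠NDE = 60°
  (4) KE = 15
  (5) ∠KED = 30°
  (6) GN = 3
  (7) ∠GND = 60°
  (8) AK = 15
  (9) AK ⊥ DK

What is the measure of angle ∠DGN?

Step 1: By the law of cosines on triangle GND: GD² = 3² + 3² − 2·3·3·cos(60°) = 9, so GD = 3.
Step 2: By the inverse law of cosines on triangle DGN: cos(∠DGN) = (3² + 3² − 3²) / (2·3·3) = 9/18 = 0.5, so ∠DGN = 60°.

Therefore, the measure of angle ∠DGN = 60°.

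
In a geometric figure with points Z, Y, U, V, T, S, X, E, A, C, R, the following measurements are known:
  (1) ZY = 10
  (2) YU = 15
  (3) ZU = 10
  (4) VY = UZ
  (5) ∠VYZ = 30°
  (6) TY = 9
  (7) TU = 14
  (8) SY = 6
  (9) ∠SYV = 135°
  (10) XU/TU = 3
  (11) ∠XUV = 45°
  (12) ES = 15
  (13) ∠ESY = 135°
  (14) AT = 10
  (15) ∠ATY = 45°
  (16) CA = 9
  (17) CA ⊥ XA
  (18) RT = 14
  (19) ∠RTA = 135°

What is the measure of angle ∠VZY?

From the given relations: VY = UZ = 10.
Step 1: By the law of cosines on triangle ZYV: ZV² = 10² + 10² − 2·10·10·cos(30°) = 26.79, so ZV ≈ 5.18.
Step 2: By the inverse law of cosines on triangle VZY: cos(∠VZY) = (5.18² + 10² − 10²) / (2·5.18·10) = 26.79/103.53 = 0.2588, so ∠VZY = 75°.

Therefore, the measure of angle ∠VZY = 75°.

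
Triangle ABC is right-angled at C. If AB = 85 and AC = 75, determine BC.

BC = sqrt(85^2 - 75^2) = sqrt(1600) = 40

40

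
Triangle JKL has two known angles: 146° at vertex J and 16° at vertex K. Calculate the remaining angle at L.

angle L = 180 - 146 - 16 = 18 degrees.

18 degrees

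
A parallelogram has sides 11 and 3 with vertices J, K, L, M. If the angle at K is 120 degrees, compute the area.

The area of a parallelogram equals the product of two adjacent sides times the sine of the included angle.
This is because the height equals 3 * sin(120°) = 3*sqrt(3)/2.
Area = 11 * 3*sqrt(3)/2 = 33*sqrt(3)/2

33*sqrt(3)/2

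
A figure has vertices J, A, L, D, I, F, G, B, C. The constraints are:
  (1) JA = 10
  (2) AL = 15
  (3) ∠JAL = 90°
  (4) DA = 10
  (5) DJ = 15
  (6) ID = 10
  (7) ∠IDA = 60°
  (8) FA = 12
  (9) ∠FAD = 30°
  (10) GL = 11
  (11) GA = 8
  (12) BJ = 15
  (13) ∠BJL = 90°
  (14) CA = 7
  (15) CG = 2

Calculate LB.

Step 1: By the law of cosines on triangle LAJ: LJ² = 15² + 10² − 2·15·10·cos(90°) = 325, so LJ = 5·√13.
Step 2: By the law of cosines on triangle LJB: LB² = (5·√13)² + 15² − 2·5·√13·15·cos(90°) = 550, so LB = 5·√22.

Therefore, the length of LB = 5·√22.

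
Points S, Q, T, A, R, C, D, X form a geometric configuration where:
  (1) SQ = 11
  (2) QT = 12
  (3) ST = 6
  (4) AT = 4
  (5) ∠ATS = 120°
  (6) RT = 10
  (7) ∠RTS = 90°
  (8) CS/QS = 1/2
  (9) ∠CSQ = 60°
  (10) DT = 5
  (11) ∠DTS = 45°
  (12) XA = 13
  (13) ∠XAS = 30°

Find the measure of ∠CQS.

From the given relations: CS = 1/2·QS = 1/2·11 ≈ 5.5.
Step 1: By the law of cosines on triangle QSC: QC² = 11² + 5.5² − 2·11·5.5·cos(60°) = 90.75, so QC ≈ 9.53.
Step 2: By the inverse law of cosines on triangle CQS: cos(∠CQS) = (9.53² + 11² − 5.5²) / (2·9.53·11) = 181.5/209.58 = 0.866, so ∠CQS = 30°.

Therefore, the measure of angle ∠CQS = 30°.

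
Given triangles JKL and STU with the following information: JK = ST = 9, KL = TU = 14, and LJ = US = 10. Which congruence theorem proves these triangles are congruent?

The given information matches SSS: All three pairs of corresponding sides are equal (Side-Side-Side).

SSS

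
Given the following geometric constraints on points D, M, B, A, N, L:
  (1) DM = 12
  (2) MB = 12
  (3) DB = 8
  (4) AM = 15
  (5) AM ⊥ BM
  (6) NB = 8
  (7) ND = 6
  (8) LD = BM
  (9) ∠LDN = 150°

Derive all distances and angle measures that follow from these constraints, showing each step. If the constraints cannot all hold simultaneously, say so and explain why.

The constraints are consistent.

From the given relations:
  LD = BM = 12

Step 1: From BM = 12, MA = 15, and ∠BMA = 90°, by the law of cosines:
  BA² = BM² + MA² - 2·BM·MA·cos(90°) = 144 + 225 - 0 = 369
  BA = 3·√41

Step 2: From ND = 6, DL = 12, and ∠NDL = 150°, by the law of cosines:
  NL² = ND² + DL² - 2·ND·DL·cos(150°) = 36 + 144 + 124.7 = 304.7
  NL ≈ 17.46

Step 3: From DB = 8, DM = 12, BM = 12, by the inverse law of cosines:
  cos(∠BDM) = (DB² + DM² - BM²) / (2·DB·DM)
  ∠BDM = 70.53°

Step 4: From DB = 8, DN = 6, BN = 8, by the inverse law of cosines:
  cos(∠BDN) = (DB² + DN² - BN²) / (2·DB·DN)
  ∠BDN = 67.98°

Step 5: From MB = 12, MD = 12, BD = 8, by the inverse law of cosines:
  cos(∠BMD) = (MB² + MD² - BD²) / (2·MB·MD)
  ∠BMD = 38.94°

Step 6: From BD = 8, BM = 12, DM = 12, by the inverse law of cosines:
  cos(∠DBM) = (BD² + BM² - DM²) / (2·BD·BM)
  ∠DBM = 70.53°

Step 7: From BD = 8, BN = 8, DN = 6, by the inverse law of cosines:
  cos(∠DBN) = (BD² + BN² - DN²) / (2·BD·BN)
  ∠DBN = 44.05°

Step 8: From NB = 8, ND = 6, BD = 8, by the inverse law of cosines:
  cos(∠BND) = (NB² + ND² - BD²) / (2·NB·ND)
  ∠BND = 67.98°

Step 9: From BA = 3·√41, BM = 12, AM = 15, by the inverse law of cosines:
  cos(∠ABM) = (BA² + BM² - AM²) / (2·BA·BM)
  ∠ABM = 51.34°

Step 10: From AB = 3·√41, AM = 15, BM = 12, by the inverse law of cosines:
  cos(∠BAM) = (AB² + AM² - BM²) / (2·AB·AM)
  ∠BAM = 38.66°

Step 11: From ND = 6, NL = 17.46, DL = 12, by the inverse law of cosines:
  cos(∠DNL) = (ND² + NL² - DL²) / (2·ND·NL)
  ∠DNL = 20.1°

Step 12: From LD = 12, LN = 17.46, DN = 6, by the inverse law of cosines:
  cos(∠DLN) = (LD² + LN² - DN²) / (2·LD·LN)
  ∠DLN = 9.9°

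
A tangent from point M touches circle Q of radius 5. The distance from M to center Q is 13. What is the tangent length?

Let T be the point of tangency. Then QT ⊥ MT (radius ⊥ tangent).
In right triangle QTM: QM² = QT² + MT²
13² = 5² + MT²
MT² = 144, MT = 12

12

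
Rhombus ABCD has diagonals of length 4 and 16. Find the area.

Area = (4 * 16) / 2 = 64 / 2 = 32

32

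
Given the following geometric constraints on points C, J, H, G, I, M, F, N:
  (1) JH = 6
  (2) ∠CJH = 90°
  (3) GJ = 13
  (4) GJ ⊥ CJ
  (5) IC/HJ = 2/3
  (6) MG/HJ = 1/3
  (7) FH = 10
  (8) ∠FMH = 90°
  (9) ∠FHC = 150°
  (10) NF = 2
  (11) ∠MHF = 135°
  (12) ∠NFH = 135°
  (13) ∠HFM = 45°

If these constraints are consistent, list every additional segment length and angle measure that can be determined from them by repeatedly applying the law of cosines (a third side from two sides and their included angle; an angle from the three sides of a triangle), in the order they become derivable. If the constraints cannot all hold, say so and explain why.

These constraints are not satisfiable: (8), (11) and (13) are the three interior angles of triangle FMH, which must sum to 180°, but 90° + 135° + 45° = 270°. No planar figure meets all of them, so nothing further can be derived.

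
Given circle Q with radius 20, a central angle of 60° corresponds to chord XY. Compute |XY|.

Chord length = 2r sin(θ/2)
= 2 × 20 × sin(60°/2)
= 2 × 20 × sin(30°)
= 20

20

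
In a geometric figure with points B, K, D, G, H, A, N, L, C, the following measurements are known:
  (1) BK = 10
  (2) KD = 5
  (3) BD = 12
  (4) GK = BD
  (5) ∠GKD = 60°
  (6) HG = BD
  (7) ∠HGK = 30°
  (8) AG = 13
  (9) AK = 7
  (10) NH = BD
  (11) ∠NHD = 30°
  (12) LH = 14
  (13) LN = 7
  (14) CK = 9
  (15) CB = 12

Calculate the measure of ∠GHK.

From the given relations: HG = BD = 12; GK = BD = 12.
Step 1: By the law of cosines on triangle HGK: HK² = 12² + 12² − 2·12·12·cos(30°) = 38.58, so HK ≈ 6.21.
Step 2: By the inverse law of cosines on triangle GHK: cos(∠GHK) = (12² + 6.21² − 12²) / (2·12·6.21) = 38.58/149.08 = 0.2588, so ∠GHK = 75°.

Therefore, the measure of angle ∠GHK = 75°.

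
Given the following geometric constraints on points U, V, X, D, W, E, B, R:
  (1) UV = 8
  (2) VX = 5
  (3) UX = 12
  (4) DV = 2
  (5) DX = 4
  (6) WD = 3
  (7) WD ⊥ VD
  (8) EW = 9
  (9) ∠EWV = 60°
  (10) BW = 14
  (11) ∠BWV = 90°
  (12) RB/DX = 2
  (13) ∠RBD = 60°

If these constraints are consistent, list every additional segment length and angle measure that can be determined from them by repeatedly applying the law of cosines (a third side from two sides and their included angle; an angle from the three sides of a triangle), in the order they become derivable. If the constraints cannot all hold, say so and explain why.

The constraints are consistent. Derivable facts, in order:
After 1 step:
- VW = √13
- ∠DVX = 49.46°
- ∠DXV = 22.33°
- ∠UVX = 133.43°
- ∠UXV = 28.96°
- ∠VDX = 108.21°
- ∠VUX = 17.61°
After 2 steps:
- VB ≈ 14.46
- VE ≈ 7.85
- ∠DVW = 56.31°
- ∠DWV = 33.69°
After 3 steps:
- ∠BVW = 75.56°
- ∠EVW = 96.55°
- ∠VBW = 14.44°
- ∠VEW = 23.45°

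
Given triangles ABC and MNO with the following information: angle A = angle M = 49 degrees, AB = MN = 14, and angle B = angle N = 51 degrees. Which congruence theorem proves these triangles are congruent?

Consider the given information: angle A = angle M = 49 degrees, AB = MN = 14, and angle B = angle N = 51 degrees
This is not SSS or AAS: SSS requires all three pairs of sides, but we don't have that. AAS requires two angles and a non-included side.
The correct criterion is ASA. Two pairs of corresponding angles and the included side are equal (Angle-Side-Angle).

ASA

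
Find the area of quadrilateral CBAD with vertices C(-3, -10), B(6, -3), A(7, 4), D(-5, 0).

The Shoelace formula works by pairing each vertex with the next (cycling back to the first).
For each pair, compute x_i*y_(i+1) - x_(i+1)*y_i:
  (-3*-3 - 6*-10) = 69
  (6*4 - 7*-3) = 45
  (7*0 - -5*4) = 20
  (-5*-10 - -3*0) = 50
Taking half the absolute value of the total: Area = (1/2)(184) = 92.

92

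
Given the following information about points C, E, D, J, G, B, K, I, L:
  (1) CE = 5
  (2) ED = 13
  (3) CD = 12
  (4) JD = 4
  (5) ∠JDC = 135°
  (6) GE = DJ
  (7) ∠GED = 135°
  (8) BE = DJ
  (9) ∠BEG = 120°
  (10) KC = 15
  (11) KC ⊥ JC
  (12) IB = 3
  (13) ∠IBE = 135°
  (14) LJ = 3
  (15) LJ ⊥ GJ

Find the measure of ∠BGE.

From the given relations: GE = DJ = 4; BE = DJ = 4.
Step 1: By the law of cosines on triangle GEB: GB² = 4² + 4² − 2·4·4·cos(120°) = 48, so GB = 4·√3.
Step 2: By the inverse law of cosines on triangle BGE: cos(∠BGE) = ((4·√3)² + 4² − 4²) / (2·4·√3·4) = 48/55.43 = 0.866, so ∠BGE = 30°.

Therefore, the measure of angle ∠BGE = 30°.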